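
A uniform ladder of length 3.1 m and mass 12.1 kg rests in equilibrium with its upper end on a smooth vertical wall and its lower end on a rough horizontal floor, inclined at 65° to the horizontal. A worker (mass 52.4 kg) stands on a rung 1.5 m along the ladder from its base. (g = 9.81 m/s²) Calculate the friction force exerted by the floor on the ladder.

f ≈ 144 N

Torques about the foot: N_wall · 3.1 sin 65° = 12.1×9.81×1.55 cos 65° + 52.4×9.81×1.5 cos 65° → N_wall = 143.66 N.
ΣF_x = 0: f_floor = N_wall = 143.66 N.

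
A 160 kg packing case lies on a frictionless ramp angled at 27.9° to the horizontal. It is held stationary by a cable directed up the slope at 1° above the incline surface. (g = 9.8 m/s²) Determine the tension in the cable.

Take axes along and perpendicular to the incline. Weight components: W sin 27.9° = 733.7 N down-slope, W cos 27.9° = 1386 N into the surface.
Along incline: T cos 1° = W sin 27.9° → T = 733.8 N.
Perpendicular: N = W cos 27.9° − T sin 1° = 1373 N.

T ≈ 734 N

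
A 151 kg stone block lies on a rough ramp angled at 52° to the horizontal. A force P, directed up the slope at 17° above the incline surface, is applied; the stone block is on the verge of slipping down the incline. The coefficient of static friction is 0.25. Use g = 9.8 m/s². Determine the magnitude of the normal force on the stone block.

On the verge of sliding down the incline, friction equals μN and acts up the slope.
Perpendicular: N + P sin 17° = W cos 52° = 911.1 N.
Along incline: P cos 17° + μN = W sin 52° with W sin 52° = 1166 N.
Solving the pair for P and N: P = 1062 N, N = 600.4 N (and f = μN = 150.1 N).

N ≈ 600 N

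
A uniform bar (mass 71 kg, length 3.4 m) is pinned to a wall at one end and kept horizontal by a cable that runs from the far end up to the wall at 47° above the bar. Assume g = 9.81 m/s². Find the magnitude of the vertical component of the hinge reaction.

|H_y| ≈ 348 N

Take torques about the hinge: T sin 47° · 3.4 = 71×9.81×1.7 = 1184.1 N·m.
So T = 1184.1 / (0.7314 × 3.4) = 476.18 N.
ΣF_y = 0: H_y = (71×9.81) − T sin 47° = 696.51 − 348.26 = 348.25 N.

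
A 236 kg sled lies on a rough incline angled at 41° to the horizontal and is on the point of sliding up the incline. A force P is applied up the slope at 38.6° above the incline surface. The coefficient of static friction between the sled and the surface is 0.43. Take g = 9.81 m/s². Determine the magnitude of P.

On the verge of sliding up the incline, friction equals μN and acts down the slope.
Perpendicular: N + P sin 38.6° = W cos 41° = 1747 N.
Along incline: P cos 38.6° = W sin 41° + μN  with W sin 41° = 1519 N.
Solving the pair for P and N: P = 2163 N, N = 398.1 N (and f = μN = 171.2 N).

P ≈ 2160 N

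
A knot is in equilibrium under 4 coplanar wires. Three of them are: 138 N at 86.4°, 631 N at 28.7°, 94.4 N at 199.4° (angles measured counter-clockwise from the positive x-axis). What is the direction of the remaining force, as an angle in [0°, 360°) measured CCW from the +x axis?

Sum the known components: ΣF_x = 473.1 N, ΣF_y = 409.4 N.
For equilibrium the remaining force must supply (−ΣF_x, −ΣF_y) = (-473.1, -409.4) N.
Magnitude = √((-473.1)² + (-409.4)²) = 625.6 N; direction = atan2(-409.4, -473.1) = 220.9°.

θ ≈ 221°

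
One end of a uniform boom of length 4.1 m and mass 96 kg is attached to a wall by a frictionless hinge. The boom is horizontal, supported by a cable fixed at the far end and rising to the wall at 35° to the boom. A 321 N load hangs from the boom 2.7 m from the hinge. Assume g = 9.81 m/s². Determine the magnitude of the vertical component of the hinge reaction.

|H_y| ≈ 580 N

Take torques about the hinge: T sin 35° · 4.1 = 96×9.81×2.05 + 321×2.7 = 2797.3 N·m.
So T = 2797.3 / (0.5736 × 4.1) = 1189.5 N.
ΣF_y = 0: H_y = (96×9.81 + 321) − T sin 35° = 1262.8 − 682.27 = 580.49 N.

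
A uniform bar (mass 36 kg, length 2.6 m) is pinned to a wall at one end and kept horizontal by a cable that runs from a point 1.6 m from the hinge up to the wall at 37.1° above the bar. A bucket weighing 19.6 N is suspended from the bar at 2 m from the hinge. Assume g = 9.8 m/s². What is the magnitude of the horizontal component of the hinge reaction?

Take torques about the hinge: T sin 37.1° · 1.6 = 36×9.8×1.3 + 19.6×2 = 497.84 N·m.
So T = 497.84 / (0.6032 × 1.6) = 515.83 N.
ΣF_x = 0: H_x = T cos 37.1° = 411.41 N.

H_x ≈ 411 N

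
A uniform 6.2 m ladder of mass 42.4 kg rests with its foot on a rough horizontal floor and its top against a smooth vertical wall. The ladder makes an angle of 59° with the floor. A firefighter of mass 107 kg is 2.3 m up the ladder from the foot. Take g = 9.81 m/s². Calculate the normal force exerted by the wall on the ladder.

N_wall ≈ 359 N

Torques about the foot: N_wall · 6.2 sin 59° = 42.4×9.81×3.1 cos 59° + 107×9.81×2.3 cos 59° → N_wall = 358.93 N.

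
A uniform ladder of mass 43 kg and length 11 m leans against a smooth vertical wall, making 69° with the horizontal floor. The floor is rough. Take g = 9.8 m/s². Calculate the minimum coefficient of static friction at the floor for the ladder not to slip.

μ_min ≈ 0.192

ΣF_y = 0: N_floor = 43×9.8 = 421.4 N.
Torques about the foot: N_wall · 11 sin 69° = 43×9.8×5.5 cos 69° → N_wall = 80.88 N.
ΣF_x = 0: f_floor = N_wall = 80.88 N.
μ_min = f_floor / N_floor = 80.88 / 421.4 = 0.1919.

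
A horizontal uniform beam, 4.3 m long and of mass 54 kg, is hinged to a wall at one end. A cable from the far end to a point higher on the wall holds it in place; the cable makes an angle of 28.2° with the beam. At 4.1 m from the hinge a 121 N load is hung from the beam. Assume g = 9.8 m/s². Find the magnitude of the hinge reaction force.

|H| ≈ 758 N

Take torques about the hinge: T sin 28.2° · 4.3 = 54×9.8×2.15 + 121×4.1 = 1633.9 N·m.
So T = 1633.9 / (0.4726 × 4.3) = 804.09 N.
ΣF_x = 0: H_x = T cos 28.2° = 708.64 N.
ΣF_y = 0: H_y = (54×9.8 + 121) − T sin 28.2° = 650.2 − 379.97 = 270.23 N.
|H| = √(H_x² + H_y²) = √((708.64)² + (270.23)²) = 758.42 N.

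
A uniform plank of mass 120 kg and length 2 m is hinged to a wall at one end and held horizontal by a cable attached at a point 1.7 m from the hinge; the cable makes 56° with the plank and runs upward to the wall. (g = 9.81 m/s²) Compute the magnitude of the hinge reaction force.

|H| ≈ 673 N

Take torques about the hinge: T sin 56° · 1.7 = 120×9.81×1 = 1177.2 N·m.
So T = 1177.2 / (0.8290 × 1.7) = 835.27 N.
ΣF_x = 0: H_x = T cos 56° = 467.08 N.
ΣF_y = 0: H_y = (120×9.81) − T sin 56° = 1177.2 − 692.47 = 484.73 N.
|H| = √(H_x² + H_y²) = √((467.08)² + (484.73)²) = 673.14 N.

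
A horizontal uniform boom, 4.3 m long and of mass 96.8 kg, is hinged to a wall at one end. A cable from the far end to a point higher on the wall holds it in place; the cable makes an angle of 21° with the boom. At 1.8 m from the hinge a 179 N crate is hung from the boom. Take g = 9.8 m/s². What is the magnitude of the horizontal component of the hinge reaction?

H_x ≈ 1430 N

Take torques about the hinge: T sin 21° · 4.3 = 96.8×9.8×2.15 + 179×1.8 = 2361.8 N·m.
So T = 2361.8 / (0.3584 × 4.3) = 1532.6 N.
ΣF_x = 0: H_x = T cos 21° = 1430.8 N.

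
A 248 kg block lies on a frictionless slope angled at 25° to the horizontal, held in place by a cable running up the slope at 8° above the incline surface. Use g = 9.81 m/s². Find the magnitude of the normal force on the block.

Take axes along and perpendicular to the incline. Weight components: W sin 25° = 1028 N down-slope, W cos 25° = 2205 N into the surface.
Along incline: T cos 8° = W sin 25° → T = 1038 N.
Perpendicular: N = W cos 25° − T sin 8° = 2060 N.

N ≈ 2060 N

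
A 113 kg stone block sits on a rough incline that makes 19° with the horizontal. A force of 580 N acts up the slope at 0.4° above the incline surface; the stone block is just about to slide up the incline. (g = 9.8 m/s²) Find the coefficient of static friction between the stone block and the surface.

On the verge of sliding up the incline, friction is at its maximum μN and acts down the slope.
Perpendicular to incline: N = W cos 19° − P sin 0.4° = 1047 − 4.049 = 1043 N.
Along incline: P cos 0.4° − μN = W sin 19° → μ = −(W sin 19° − P cos 0.4°) / N = 0.2104.

μ ≈ 0.210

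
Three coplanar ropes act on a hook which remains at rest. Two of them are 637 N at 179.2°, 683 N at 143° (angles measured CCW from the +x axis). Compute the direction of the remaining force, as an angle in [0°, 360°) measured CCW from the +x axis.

θ ≈ 340°

Sum the known components: ΣF_x = -1182 N, ΣF_y = 419.9 N.
For equilibrium the remaining force must supply (−ΣF_x, −ΣF_y) = (1182, -419.9) N.
Magnitude = √((1182)² + (-419.9)²) = 1255 N; direction = atan2(-419.9, 1182) = 340.4°.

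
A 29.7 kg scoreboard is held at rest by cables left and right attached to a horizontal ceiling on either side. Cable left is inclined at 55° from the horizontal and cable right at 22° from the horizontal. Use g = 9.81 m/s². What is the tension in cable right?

T_right ≈ 172 N

Weight W = 29.7 × 9.81 = 291.4 N acts straight down.
Horizontal: T_left cos 55° = T_right cos 22°  →  T_left = 1.616 T_right.
Vertical: T_left sin 55° + T_right sin 22° = 291.4.
Substituting the horizontal relation into the vertical equation gives 1.699 T_right = 291.4, so T_right = 171.5 N.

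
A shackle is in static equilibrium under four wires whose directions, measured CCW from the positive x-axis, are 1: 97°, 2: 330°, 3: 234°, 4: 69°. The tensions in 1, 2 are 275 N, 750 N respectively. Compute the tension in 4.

T_4 ≈ 2160 N

Resolve: ΣF_x = 275 cos 97° + 750 cos 330° + T_3 cos 234° + T_4 cos 69° = 0.
        ΣF_y = 275 sin 97° + 750 sin 330° + T_3 sin 234° + T_4 sin 69° = 0.
The known terms sum to (616, -102) N, so -0.5878 T_3 + 0.3584 T_4 = -616 and -0.8090 T_3 + 0.9336 T_4 = 102.
Solving simultaneously: T_3 = 2363 N, T_4 = 2157 N.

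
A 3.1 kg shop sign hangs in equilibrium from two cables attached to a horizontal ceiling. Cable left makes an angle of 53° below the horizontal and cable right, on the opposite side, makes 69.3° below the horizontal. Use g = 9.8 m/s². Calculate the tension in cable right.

Weight W = 3.1 × 9.8 = 30.38 N acts straight down.
Horizontal: T_left cos 53° = T_right cos 69.3°  →  T_left = 0.5873 T_right.
Vertical: T_left sin 53° + T_right sin 69.3° = 30.38.
Substituting the horizontal relation into the vertical equation gives 1.405 T_right = 30.38, so T_right = 21.63 N.

T_right ≈ 21.6 N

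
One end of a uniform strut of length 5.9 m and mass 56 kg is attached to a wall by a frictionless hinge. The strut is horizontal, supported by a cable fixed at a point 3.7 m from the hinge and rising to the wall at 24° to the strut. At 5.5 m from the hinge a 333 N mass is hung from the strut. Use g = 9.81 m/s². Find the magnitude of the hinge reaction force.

|H| ≈ 2100 N

Take torques about the hinge: T sin 24° · 3.7 = 56×9.81×2.95 + 333×5.5 = 3452.1 N·m.
So T = 3452.1 / (0.4067 × 3.7) = 2293.9 N.
ΣF_x = 0: H_x = T cos 24° = 2095.6 N.
ΣF_y = 0: H_y = (56×9.81 + 333) − T sin 24° = 882.36 − 933 = -50.643 N.
|H| = √(H_x² + H_y²) = √((2095.6)² + (-50.643)²) = 2096.2 N.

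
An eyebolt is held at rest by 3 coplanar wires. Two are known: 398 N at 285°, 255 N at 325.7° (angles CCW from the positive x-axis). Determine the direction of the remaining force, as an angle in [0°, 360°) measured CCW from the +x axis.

Sum the known components: ΣF_x = 313.7 N, ΣF_y = -528.1 N.
For equilibrium the remaining force must supply (−ΣF_x, −ΣF_y) = (-313.7, 528.1) N.
Magnitude = √((-313.7)² + (528.1)²) = 614.3 N; direction = atan2(528.1, -313.7) = 120.7°.

θ ≈ 121°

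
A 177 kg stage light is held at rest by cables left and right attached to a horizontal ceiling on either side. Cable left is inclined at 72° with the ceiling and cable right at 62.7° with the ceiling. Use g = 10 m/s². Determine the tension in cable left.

T_left ≈ 1140 N

Weight W = 177 × 10 = 1770 N acts straight down.
Horizontal: T_left cos 72° = T_right cos 62.7°  →  T_right = 0.6738 T_left.
Vertical: T_left sin 72° + T_right sin 62.7° = 1770.
Substituting the horizontal relation into the vertical equation gives 1.55 T_left = 1770, so T_left = 1142 N.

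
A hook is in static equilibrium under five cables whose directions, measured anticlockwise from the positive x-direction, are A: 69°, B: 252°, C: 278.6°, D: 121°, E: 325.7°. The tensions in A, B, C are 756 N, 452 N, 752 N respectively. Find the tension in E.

T_E ≈ 76.5 N

Resolve: ΣF_x = 756 cos 69° + 452 cos 252° + 752 cos 278.6° + T_D cos 121° + T_E cos 325.7° = 0.
        ΣF_y = 756 sin 69° + 452 sin 252° + 752 sin 278.6° + T_D sin 121° + T_E sin 325.7° = 0.
The known terms sum to (243.7, -467.6) N, so -0.5150 T_D + 0.8261 T_E = -243.7 and 0.8572 T_D − 0.5635 T_E = 467.6.
Solving simultaneously: T_D = 595.8 N, T_E = 76.48 N.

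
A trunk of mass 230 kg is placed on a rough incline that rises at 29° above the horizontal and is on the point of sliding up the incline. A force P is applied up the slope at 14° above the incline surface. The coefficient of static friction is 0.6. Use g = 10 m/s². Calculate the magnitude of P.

P ≈ 2080 N

On the verge of sliding up the incline, friction equals μN and acts down the slope.
Perpendicular: N + P sin 14° = W cos 29° = 2012 N.
Along incline: P cos 14° = W sin 29° + μN  with W sin 29° = 1115 N.
Solving the pair for P and N: P = 2082 N, N = 1508 N (and f = μN = 904.8 N).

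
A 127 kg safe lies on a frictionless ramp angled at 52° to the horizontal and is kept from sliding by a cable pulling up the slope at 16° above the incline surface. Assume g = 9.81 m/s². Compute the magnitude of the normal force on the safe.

N ≈ 486 N

Take axes along and perpendicular to the incline. Weight components: W sin 52° = 981.8 N down-slope, W cos 52° = 767 N into the surface.
Along incline: T cos 16° = W sin 52° → T = 1021 N.
Perpendicular: N = W cos 52° − T sin 16° = 485.5 N.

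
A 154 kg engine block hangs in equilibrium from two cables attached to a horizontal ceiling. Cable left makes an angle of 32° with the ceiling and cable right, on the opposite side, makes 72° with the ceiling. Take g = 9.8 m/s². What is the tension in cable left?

Weight W = 154 × 9.8 = 1509 N acts straight down.
Horizontal: T_left cos 32° = T_right cos 72°  →  T_right = 2.744 T_left.
Vertical: T_left sin 32° + T_right sin 72° = 1509.
Substituting the horizontal relation into the vertical equation gives 3.14 T_left = 1509, so T_left = 480.6 N.

T_left ≈ 481 N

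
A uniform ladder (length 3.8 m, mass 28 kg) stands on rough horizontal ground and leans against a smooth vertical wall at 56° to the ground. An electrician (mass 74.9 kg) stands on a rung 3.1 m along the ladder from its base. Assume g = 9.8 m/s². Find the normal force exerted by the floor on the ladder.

ΣF_y = 0: N_floor = 28×9.8 + 74.9×9.8 = 1008.4 N.

N_floor ≈ 1010 N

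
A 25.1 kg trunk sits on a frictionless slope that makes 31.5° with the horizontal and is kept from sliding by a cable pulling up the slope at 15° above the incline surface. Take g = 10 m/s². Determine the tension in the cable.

Take axes along and perpendicular to the incline. Weight components: W sin 31.5° = 131.1 N down-slope, W cos 31.5° = 214 N into the surface.
Along incline: T cos 15° = W sin 31.5° → T = 135.8 N.
Perpendicular: N = W cos 31.5° − T sin 15° = 178.9 N.

T ≈ 136 N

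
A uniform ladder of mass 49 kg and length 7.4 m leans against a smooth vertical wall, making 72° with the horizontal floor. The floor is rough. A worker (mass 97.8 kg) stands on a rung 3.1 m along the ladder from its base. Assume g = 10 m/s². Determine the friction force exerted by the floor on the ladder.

Torques about the foot: N_wall · 7.4 sin 72° = 49×10×3.7 cos 72° + 97.8×10×3.1 cos 72° → N_wall = 212.73 N.
ΣF_x = 0: f_floor = N_wall = 212.73 N.

f ≈ 213 N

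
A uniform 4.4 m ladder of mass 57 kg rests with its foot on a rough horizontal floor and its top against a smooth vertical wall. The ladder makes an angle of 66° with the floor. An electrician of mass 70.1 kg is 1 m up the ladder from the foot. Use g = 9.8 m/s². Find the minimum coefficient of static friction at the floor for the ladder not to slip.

μ_min ≈ 0.156

ΣF_y = 0: N_floor = 57×9.8 + 70.1×9.8 = 1245.6 N.
Torques about the foot: N_wall · 4.4 sin 66° = 57×9.8×2.2 cos 66° + 70.1×9.8×1 cos 66° → N_wall = 193.87 N.
ΣF_x = 0: f_floor = N_wall = 193.87 N.
μ_min = f_floor / N_floor = 193.87 / 1245.6 = 0.1556.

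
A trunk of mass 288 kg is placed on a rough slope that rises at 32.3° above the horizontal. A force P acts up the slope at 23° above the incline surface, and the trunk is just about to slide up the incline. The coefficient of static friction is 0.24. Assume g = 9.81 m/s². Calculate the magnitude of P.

P ≈ 2050 N

On the verge of sliding up the incline, friction equals μN and acts down the slope.
Perpendicular: N + P sin 23° = W cos 32.3° = 2388 N.
Along incline: P cos 23° = W sin 32.3° + μN  with W sin 32.3° = 1510 N.
Solving the pair for P and N: P = 2054 N, N = 1586 N (and f = μN = 380.6 N).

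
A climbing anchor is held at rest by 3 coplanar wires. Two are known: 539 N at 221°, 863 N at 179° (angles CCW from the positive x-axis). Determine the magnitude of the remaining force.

Sum the known components: ΣF_x = -1270 N, ΣF_y = -338.6 N.
For equilibrium the remaining force must supply (−ΣF_x, −ΣF_y) = (1270, 338.6) N.
Magnitude = √((1270)² + (338.6)²) = 1314 N; direction = atan2(338.6, 1270) = 14.9°.

F ≈ 1310 N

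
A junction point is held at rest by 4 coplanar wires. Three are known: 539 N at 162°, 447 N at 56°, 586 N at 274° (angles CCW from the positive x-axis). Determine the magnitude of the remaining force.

F ≈ 227 N

Sum the known components: ΣF_x = -221.8 N, ΣF_y = -47.43 N.
For equilibrium the remaining force must supply (−ΣF_x, −ΣF_y) = (221.8, 47.43) N.
Magnitude = √((221.8)² + (47.43)²) = 226.8 N; direction = atan2(47.43, 221.8) = 12.1°.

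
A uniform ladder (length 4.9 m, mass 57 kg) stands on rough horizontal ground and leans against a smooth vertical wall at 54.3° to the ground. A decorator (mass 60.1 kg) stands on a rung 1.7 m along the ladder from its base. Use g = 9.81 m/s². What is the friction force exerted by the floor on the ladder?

Torques about the foot: N_wall · 4.9 sin 54.3° = 57×9.81×2.45 cos 54.3° + 60.1×9.81×1.7 cos 54.3° → N_wall = 347.89 N.
ΣF_x = 0: f_floor = N_wall = 347.89 N.

f ≈ 348 N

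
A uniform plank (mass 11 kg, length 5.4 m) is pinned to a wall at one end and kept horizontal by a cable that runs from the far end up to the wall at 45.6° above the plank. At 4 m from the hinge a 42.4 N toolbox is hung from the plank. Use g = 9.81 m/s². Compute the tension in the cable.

T ≈ 119 N

Take torques about the hinge: T sin 45.6° · 5.4 = 11×9.81×2.7 + 42.4×4 = 460.96 N·m.
So T = 460.96 / (0.7145 × 5.4) = 119.48 N.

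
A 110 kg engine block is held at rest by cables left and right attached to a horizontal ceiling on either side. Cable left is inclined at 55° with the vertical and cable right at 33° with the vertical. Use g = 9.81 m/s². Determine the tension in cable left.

T_left ≈ 588 N

Angles from the horizontal: cable left is 90° − 55° = 35°, cable right is 90° − 33° = 57°.
Weight W = 110 × 9.81 = 1079 N acts straight down.
Horizontal: T_left cos 35° = T_right cos 57°  →  T_right = 1.504 T_left.
Vertical: T_left sin 35° + T_right sin 57° = 1079.
Substituting the horizontal relation into the vertical equation gives 1.835 T_left = 1079, so T_left = 588.1 N.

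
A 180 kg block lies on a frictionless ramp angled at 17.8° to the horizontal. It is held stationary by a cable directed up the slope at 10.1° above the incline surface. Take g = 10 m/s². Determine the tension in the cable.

T ≈ 559 N

Take axes along and perpendicular to the incline. Weight components: W sin 17.8° = 550.3 N down-slope, W cos 17.8° = 1714 N into the surface.
Along incline: T cos 10.1° = W sin 17.8° → T = 558.9 N.
Perpendicular: N = W cos 17.8° − T sin 10.1° = 1616 N.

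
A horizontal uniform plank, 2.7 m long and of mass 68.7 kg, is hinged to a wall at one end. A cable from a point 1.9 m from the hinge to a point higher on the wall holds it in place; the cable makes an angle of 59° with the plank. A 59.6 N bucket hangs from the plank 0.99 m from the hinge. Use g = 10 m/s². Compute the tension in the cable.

Take torques about the hinge: T sin 59° · 1.9 = 68.7×10×1.35 + 59.6×0.99 = 986.45 N·m.
So T = 986.45 / (0.8572 × 1.9) = 605.7 N.

T ≈ 606 N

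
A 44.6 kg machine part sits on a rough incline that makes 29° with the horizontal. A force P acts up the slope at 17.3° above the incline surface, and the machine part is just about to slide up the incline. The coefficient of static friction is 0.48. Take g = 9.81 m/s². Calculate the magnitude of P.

P ≈ 361 N

On the verge of sliding up the incline, friction equals μN and acts down the slope.
Perpendicular: N + P sin 17.3° = W cos 29° = 382.7 N.
Along incline: P cos 17.3° = W sin 29° + μN  with W sin 29° = 212.1 N.
Solving the pair for P and N: P = 360.6 N, N = 275.4 N (and f = μN = 132.2 N).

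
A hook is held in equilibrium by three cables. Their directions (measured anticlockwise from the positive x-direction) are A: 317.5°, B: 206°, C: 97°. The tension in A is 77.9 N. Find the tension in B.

Resolve: ΣF_x = 77.9 cos 317.5° + T_B cos 206° + T_C cos 97° = 0.
        ΣF_y = 77.9 sin 317.5° + T_B sin 206° + T_C sin 97° = 0.
The known terms sum to (57.43, -52.63) N, so -0.8988 T_B − 0.1219 T_C = -57.43 and -0.4384 T_B + 0.9925 T_C = 52.63.
Solving simultaneously: T_B = 53.51 N, T_C = 76.66 N.

T_B ≈ 53.5 N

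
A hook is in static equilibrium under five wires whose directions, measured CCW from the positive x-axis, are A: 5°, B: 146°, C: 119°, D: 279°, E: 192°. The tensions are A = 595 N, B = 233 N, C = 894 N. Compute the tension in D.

T_D ≈ 951 N

Resolve: ΣF_x = 595 cos 5° + 233 cos 146° + 894 cos 119° + T_D cos 279° + T_E cos 192° = 0.
        ΣF_y = 595 sin 5° + 233 sin 146° + 894 sin 119° + T_D sin 279° + T_E sin 192° = 0.
The known terms sum to (-33.85, 964.1) N, so 0.1564 T_D − 0.9781 T_E = 33.85 and -0.9877 T_D − 0.2079 T_E = -964.1.
Solving simultaneously: T_D = 951.3 N, T_E = 117.5 N.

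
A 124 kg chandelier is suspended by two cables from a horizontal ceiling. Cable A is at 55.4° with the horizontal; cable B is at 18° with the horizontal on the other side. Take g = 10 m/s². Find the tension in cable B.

Weight W = 124 × 10 = 1240 N acts straight down.
Horizontal: T_A cos 55.4° = T_B cos 18°  →  T_A = 1.675 T_B.
Vertical: T_A sin 55.4° + T_B sin 18° = 1240.
Substituting the horizontal relation into the vertical equation gives 1.688 T_B = 1240, so T_B = 734.7 N.

T_B ≈ 735 N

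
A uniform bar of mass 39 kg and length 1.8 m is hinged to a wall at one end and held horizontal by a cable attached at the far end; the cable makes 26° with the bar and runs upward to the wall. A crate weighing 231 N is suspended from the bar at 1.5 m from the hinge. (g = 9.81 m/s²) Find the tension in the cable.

Take torques about the hinge: T sin 26° · 1.8 = 39×9.81×0.9 + 231×1.5 = 690.83 N·m.
So T = 690.83 / (0.4384 × 1.8) = 875.5 N.

T ≈ 876 N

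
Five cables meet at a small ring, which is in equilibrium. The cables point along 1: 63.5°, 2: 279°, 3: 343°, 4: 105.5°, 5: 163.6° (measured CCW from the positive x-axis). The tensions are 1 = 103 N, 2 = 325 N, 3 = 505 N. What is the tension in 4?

T_4 ≈ 233 N

Resolve: ΣF_x = 103 cos 63.5° + 325 cos 279° + 505 cos 343° + T_4 cos 105.5° + T_5 cos 163.6° = 0.
        ΣF_y = 103 sin 63.5° + 325 sin 279° + 505 sin 343° + T_4 sin 105.5° + T_5 sin 163.6° = 0.
The known terms sum to (579.7, -376.5) N, so -0.2672 T_4 − 0.9593 T_5 = -579.7 and 0.9636 T_4 + 0.2823 T_5 = 376.5.
Solving simultaneously: T_4 = 232.6 N, T_5 = 539.5 N.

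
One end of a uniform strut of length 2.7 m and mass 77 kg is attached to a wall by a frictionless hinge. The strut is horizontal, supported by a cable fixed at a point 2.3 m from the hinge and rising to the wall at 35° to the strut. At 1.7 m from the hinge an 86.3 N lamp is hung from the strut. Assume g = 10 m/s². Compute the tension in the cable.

Take torques about the hinge: T sin 35° · 2.3 = 77×10×1.35 + 86.3×1.7 = 1186.2 N·m.
So T = 1186.2 / (0.5736 × 2.3) = 899.17 N.

T ≈ 899 N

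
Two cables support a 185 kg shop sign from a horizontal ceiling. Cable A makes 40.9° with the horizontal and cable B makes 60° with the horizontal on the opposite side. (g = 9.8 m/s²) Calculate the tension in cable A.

T_A ≈ 923 N

Weight W = 185 × 9.8 = 1813 N acts straight down.
Horizontal: T_A cos 40.9° = T_B cos 60°  →  T_B = 1.512 T_A.
Vertical: T_A sin 40.9° + T_B sin 60° = 1813.
Substituting the horizontal relation into the vertical equation gives 1.964 T_A = 1813, so T_A = 923.2 N.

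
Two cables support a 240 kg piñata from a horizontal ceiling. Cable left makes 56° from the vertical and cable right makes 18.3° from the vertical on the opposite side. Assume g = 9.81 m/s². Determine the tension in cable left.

T_left ≈ 768 N

Angles from the horizontal: cable left is 90° − 56° = 34°, cable right is 90° − 18.3° = 71.7°.
Weight W = 240 × 9.81 = 2354 N acts straight down.
Horizontal: T_left cos 34° = T_right cos 71.7°  →  T_right = 2.64 T_left.
Vertical: T_left sin 34° + T_right sin 71.7° = 2354.
Substituting the horizontal relation into the vertical equation gives 3.066 T_left = 2354, so T_left = 767.9 N.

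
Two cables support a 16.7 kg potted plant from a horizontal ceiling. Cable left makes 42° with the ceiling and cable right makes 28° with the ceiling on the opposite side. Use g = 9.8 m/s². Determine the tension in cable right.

Weight W = 16.7 × 9.8 = 163.7 N acts straight down.
Horizontal: T_left cos 42° = T_right cos 28°  →  T_left = 1.188 T_right.
Vertical: T_left sin 42° + T_right sin 28° = 163.7.
Substituting the horizontal relation into the vertical equation gives 1.264 T_right = 163.7, so T_right = 129.4 N.

T_right ≈ 129 N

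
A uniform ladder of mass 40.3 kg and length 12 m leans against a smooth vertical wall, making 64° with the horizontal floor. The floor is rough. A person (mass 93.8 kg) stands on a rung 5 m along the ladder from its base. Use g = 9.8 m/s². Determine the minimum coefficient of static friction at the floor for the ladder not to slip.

μ_min ≈ 0.215

ΣF_y = 0: N_floor = 40.3×9.8 + 93.8×9.8 = 1314.2 N.
Torques about the foot: N_wall · 12 sin 64° = 40.3×9.8×6 cos 64° + 93.8×9.8×5 cos 64° → N_wall = 283.12 N.
ΣF_x = 0: f_floor = N_wall = 283.12 N.
μ_min = f_floor / N_floor = 283.12 / 1314.2 = 0.2154.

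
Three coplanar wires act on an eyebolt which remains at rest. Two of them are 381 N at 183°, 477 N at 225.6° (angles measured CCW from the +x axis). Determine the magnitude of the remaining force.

F ≈ 800 N

Sum the known components: ΣF_x = -714.2 N, ΣF_y = -360.7 N.
For equilibrium the remaining force must supply (−ΣF_x, −ΣF_y) = (714.2, 360.7) N.
Magnitude = √((714.2)² + (360.7)²) = 800.2 N; direction = atan2(360.7, 714.2) = 26.8°.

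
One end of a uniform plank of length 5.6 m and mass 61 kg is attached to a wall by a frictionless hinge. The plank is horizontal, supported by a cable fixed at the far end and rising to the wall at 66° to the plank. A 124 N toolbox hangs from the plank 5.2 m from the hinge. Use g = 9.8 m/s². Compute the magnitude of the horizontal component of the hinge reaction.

H_x ≈ 184 N

Take torques about the hinge: T sin 66° · 5.6 = 61×9.8×2.8 + 124×5.2 = 2318.6 N·m.
So T = 2318.6 / (0.9135 × 5.6) = 453.23 N.
ΣF_x = 0: H_x = T cos 66° = 184.34 N.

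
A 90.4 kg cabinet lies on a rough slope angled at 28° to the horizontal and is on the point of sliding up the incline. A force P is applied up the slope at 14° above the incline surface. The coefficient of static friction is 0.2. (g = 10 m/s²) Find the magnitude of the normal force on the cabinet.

N ≈ 659 N

On the verge of sliding up the incline, friction equals μN and acts down the slope.
Perpendicular: N + P sin 14° = W cos 28° = 798.2 N.
Along incline: P cos 14° = W sin 28° + μN  with W sin 28° = 424.4 N.
Solving the pair for P and N: P = 573.3 N, N = 659.5 N (and f = μN = 131.9 N).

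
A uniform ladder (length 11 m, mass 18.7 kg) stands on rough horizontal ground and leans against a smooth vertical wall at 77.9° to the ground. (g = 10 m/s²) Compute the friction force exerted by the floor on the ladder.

f ≈ 20 N

Torques about the foot: N_wall · 11 sin 77.9° = 18.7×10×5.5 cos 77.9° → N_wall = 20.045 N.
ΣF_x = 0: f_floor = N_wall = 20.045 N.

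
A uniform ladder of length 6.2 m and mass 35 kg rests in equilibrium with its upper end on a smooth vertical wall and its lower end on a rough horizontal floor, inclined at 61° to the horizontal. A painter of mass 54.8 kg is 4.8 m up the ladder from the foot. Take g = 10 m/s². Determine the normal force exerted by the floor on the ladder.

ΣF_y = 0: N_floor = 35×10 + 54.8×10 = 898 N.

N_floor ≈ 898 N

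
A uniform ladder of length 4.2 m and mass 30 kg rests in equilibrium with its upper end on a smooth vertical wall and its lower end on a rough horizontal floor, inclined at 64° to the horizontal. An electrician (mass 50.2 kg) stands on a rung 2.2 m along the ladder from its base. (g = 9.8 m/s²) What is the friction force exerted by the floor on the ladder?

f ≈ 197 N

Torques about the foot: N_wall · 4.2 sin 64° = 30×9.8×2.1 cos 64° + 50.2×9.8×2.2 cos 64° → N_wall = 197.38 N.
ΣF_x = 0: f_floor = N_wall = 197.38 N.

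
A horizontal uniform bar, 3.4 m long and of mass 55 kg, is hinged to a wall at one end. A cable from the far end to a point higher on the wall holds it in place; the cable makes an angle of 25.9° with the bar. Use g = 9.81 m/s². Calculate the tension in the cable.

T ≈ 618 N

Take torques about the hinge: T sin 25.9° · 3.4 = 55×9.81×1.7 = 917.24 N·m.
So T = 917.24 / (0.4368 × 3.4) = 617.61 N.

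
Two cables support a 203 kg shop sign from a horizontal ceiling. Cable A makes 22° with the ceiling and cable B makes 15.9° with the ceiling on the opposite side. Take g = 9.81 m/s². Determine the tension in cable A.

T_A ≈ 3120 N

Weight W = 203 × 9.81 = 1991 N acts straight down.
Horizontal: T_A cos 22° = T_B cos 15.9°  →  T_B = 0.9641 T_A.
Vertical: T_A sin 22° + T_B sin 15.9° = 1991.
Substituting the horizontal relation into the vertical equation gives 0.6387 T_A = 1991, so T_A = 3118 N.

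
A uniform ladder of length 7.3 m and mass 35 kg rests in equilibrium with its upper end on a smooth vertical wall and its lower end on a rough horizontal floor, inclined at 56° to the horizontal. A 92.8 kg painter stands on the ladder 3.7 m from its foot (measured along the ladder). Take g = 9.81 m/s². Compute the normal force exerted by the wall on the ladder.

Torques about the foot: N_wall · 7.3 sin 56° = 35×9.81×3.65 cos 56° + 92.8×9.81×3.7 cos 56° → N_wall = 427.03 N.

N_wall ≈ 427 N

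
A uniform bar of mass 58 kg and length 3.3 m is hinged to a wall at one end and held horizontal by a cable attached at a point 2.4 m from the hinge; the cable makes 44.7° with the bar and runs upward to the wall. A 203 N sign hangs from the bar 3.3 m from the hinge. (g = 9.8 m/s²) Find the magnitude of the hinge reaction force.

Take torques about the hinge: T sin 44.7° · 2.4 = 58×9.8×1.65 + 203×3.3 = 1607.8 N·m.
So T = 1607.8 / (0.7034 × 2.4) = 952.38 N.
ΣF_x = 0: H_x = T cos 44.7° = 676.95 N.
ΣF_y = 0: H_y = (58×9.8 + 203) − T sin 44.7° = 771.4 − 669.9 = 101.5 N.
|H| = √(H_x² + H_y²) = √((676.95)² + (101.5)²) = 684.52 N.

|H| ≈ 685 N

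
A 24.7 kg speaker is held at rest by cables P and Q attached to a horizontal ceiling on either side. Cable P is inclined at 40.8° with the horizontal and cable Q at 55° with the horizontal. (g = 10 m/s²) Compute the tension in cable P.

Weight W = 24.7 × 10 = 247 N acts straight down.
Horizontal: T_P cos 40.8° = T_Q cos 55°  →  T_Q = 1.32 T_P.
Vertical: T_P sin 40.8° + T_Q sin 55° = 247.
Substituting the horizontal relation into the vertical equation gives 1.735 T_P = 247, so T_P = 142.4 N.

T_P ≈ 142 N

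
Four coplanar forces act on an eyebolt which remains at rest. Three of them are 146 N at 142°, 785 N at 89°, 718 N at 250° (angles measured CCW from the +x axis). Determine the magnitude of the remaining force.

F ≈ 400 N

Sum the known components: ΣF_x = -346.9 N, ΣF_y = 200.1 N.
For equilibrium the remaining force must supply (−ΣF_x, −ΣF_y) = (346.9, -200.1) N.
Magnitude = √((346.9)² + (-200.1)²) = 400.5 N; direction = atan2(-200.1, 346.9) = 330.0°.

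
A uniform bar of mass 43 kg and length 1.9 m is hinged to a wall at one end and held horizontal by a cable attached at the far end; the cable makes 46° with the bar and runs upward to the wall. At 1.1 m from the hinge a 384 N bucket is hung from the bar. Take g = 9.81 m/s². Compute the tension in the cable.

T ≈ 602 N

Take torques about the hinge: T sin 46° · 1.9 = 43×9.81×0.95 + 384×1.1 = 823.14 N·m.
So T = 823.14 / (0.7193 × 1.9) = 602.26 N.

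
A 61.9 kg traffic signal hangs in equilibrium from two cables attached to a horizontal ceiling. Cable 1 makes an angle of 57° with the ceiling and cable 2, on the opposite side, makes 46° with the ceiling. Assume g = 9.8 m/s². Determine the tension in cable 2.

Weight W = 61.9 × 9.8 = 606.6 N acts straight down.
Horizontal: T_1 cos 57° = T_2 cos 46°  →  T_1 = 1.275 T_2.
Vertical: T_1 sin 57° + T_2 sin 46° = 606.6.
Substituting the horizontal relation into the vertical equation gives 1.789 T_2 = 606.6, so T_2 = 339.1 N.

T_2 ≈ 339 N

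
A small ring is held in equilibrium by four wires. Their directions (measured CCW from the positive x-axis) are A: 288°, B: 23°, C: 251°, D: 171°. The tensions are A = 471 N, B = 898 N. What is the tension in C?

T_C ≈ 57.1 N

Resolve: ΣF_x = 471 cos 288° + 898 cos 23° + T_C cos 251° + T_D cos 171° = 0.
        ΣF_y = 471 sin 288° + 898 sin 23° + T_C sin 251° + T_D sin 171° = 0.
The known terms sum to (972.2, -97.07) N, so -0.3256 T_C − 0.9877 T_D = -972.2 and -0.9455 T_C + 0.1564 T_D = 97.07.
Solving simultaneously: T_C = 57.07 N, T_D = 965.5 N.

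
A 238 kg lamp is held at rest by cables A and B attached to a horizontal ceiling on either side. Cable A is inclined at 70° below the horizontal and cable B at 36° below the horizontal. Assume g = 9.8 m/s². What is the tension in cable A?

T_A ≈ 1960 N

Weight W = 238 × 9.8 = 2332 N acts straight down.
Horizontal: T_A cos 70° = T_B cos 36°  →  T_B = 0.4228 T_A.
Vertical: T_A sin 70° + T_B sin 36° = 2332.
Substituting the horizontal relation into the vertical equation gives 1.188 T_A = 2332, so T_A = 1963 N.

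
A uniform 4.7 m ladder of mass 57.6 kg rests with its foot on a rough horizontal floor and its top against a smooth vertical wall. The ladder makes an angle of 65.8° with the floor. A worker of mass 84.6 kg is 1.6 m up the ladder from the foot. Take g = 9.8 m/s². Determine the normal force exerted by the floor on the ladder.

N_floor ≈ 1390 N

ΣF_y = 0: N_floor = 57.6×9.8 + 84.6×9.8 = 1393.6 N.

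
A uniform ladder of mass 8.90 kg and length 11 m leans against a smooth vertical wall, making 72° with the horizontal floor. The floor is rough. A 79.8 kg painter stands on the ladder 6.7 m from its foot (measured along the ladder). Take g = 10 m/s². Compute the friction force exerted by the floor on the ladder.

f ≈ 172 N

Torques about the foot: N_wall · 11 sin 72° = 8.90×10×5.5 cos 72° + 79.8×10×6.7 cos 72° → N_wall = 172.39 N.
ΣF_x = 0: f_floor = N_wall = 172.39 N.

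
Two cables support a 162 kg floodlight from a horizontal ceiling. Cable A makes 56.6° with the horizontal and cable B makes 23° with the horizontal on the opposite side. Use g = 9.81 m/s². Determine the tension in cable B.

T_B ≈ 889 N

Weight W = 162 × 9.81 = 1589 N acts straight down.
Horizontal: T_A cos 56.6° = T_B cos 23°  →  T_A = 1.672 T_B.
Vertical: T_A sin 56.6° + T_B sin 23° = 1589.
Substituting the horizontal relation into the vertical equation gives 1.787 T_B = 1589, so T_B = 889.4 N.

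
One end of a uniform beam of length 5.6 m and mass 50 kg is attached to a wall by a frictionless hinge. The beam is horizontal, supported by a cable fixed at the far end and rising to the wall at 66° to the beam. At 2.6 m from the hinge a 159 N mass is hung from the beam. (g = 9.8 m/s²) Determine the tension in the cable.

Take torques about the hinge: T sin 66° · 5.6 = 50×9.8×2.8 + 159×2.6 = 1785.4 N·m.
So T = 1785.4 / (0.9135 × 5.6) = 348.99 N.

T ≈ 349 N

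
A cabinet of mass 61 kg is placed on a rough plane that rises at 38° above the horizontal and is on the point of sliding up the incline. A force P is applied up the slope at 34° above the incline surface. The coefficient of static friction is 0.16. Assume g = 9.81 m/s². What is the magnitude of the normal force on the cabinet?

On the verge of sliding up the incline, friction equals μN and acts down the slope.
Perpendicular: N + P sin 34° = W cos 38° = 471.6 N.
Along incline: P cos 34° = W sin 38° + μN  with W sin 38° = 368.4 N.
Solving the pair for P and N: P = 483.2 N, N = 201.3 N (and f = μN = 32.21 N).

N ≈ 201 N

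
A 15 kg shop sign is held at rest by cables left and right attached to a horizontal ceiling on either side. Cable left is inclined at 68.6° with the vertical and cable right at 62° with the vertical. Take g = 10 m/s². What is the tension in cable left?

T_left ≈ 174 N

Angles from the horizontal: cable left is 90° − 68.6° = 21.4°, cable right is 90° − 62° = 28°.
Weight W = 15 × 10 = 150 N acts straight down.
Horizontal: T_left cos 21.4° = T_right cos 28°  →  T_right = 1.054 T_left.
Vertical: T_left sin 21.4° + T_right sin 28° = 150.
Substituting the horizontal relation into the vertical equation gives 0.8599 T_left = 150, so T_left = 174.4 N.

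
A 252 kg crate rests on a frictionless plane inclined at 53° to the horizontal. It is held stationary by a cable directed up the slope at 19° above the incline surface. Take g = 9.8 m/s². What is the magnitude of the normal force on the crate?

N ≈ 807 N

Take axes along and perpendicular to the incline. Weight components: W sin 53° = 1972 N down-slope, W cos 53° = 1486 N into the surface.
Along incline: T cos 19° = W sin 53° → T = 2086 N.
Perpendicular: N = W cos 53° − T sin 19° = 807.1 N.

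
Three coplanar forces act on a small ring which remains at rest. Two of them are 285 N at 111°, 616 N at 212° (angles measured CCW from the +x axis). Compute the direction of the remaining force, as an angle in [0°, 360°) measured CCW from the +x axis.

θ ≈ 5.52°

Sum the known components: ΣF_x = -624.5 N, ΣF_y = -60.36 N.
For equilibrium the remaining force must supply (−ΣF_x, −ΣF_y) = (624.5, 60.36) N.
Magnitude = √((624.5)² + (60.36)²) = 627.4 N; direction = atan2(60.36, 624.5) = 5.5°.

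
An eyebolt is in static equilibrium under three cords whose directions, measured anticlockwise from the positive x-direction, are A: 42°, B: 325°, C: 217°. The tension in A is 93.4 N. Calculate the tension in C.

Resolve: ΣF_x = 93.4 cos 42° + T_B cos 325° + T_C cos 217° = 0.
        ΣF_y = 93.4 sin 42° + T_B sin 325° + T_C sin 217° = 0.
The known terms sum to (69.41, 62.5) N, so 0.8192 T_B − 0.7986 T_C = -69.41 and -0.5736 T_B − 0.6018 T_C = -62.5.
Solving simultaneously: T_B = 8.559 N, T_C = 95.69 N.

T_C ≈ 95.7 N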